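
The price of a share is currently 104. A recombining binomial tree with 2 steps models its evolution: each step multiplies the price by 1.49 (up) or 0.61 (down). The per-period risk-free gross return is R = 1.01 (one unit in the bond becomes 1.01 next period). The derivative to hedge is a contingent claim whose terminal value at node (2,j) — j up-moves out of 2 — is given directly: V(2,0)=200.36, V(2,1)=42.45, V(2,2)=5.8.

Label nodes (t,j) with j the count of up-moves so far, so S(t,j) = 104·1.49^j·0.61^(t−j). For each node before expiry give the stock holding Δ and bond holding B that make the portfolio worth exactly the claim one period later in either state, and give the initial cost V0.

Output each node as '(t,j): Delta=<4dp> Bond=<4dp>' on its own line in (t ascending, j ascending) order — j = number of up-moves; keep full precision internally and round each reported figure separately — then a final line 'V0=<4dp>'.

No-arbitrage ⇒ martingale measure with p* = (R−d)/(u−d) = 0.4545.
At expiry t=2: V(2,0)=200.3600, V(2,1)=42.4500, V(2,2)=5.8000
  t=1,j=0: stock 63.4400 → up 94.5256 (V=42.4500), down 38.6984 (V=200.3600). Price 127.3096; hedge Δ=-2.8285, bond B=306.7528.
  t=1,j=1: stock 154.9600 → up 230.8904 (V=5.8000), down 94.5256 (V=42.4500). Price 25.5356; hedge Δ=-0.2688, bond B=67.1833.
  t=0,j=0: stock 104.0000 → up 154.9600 (V=25.5356), down 63.4400 (V=127.3096). Price 80.2462; hedge Δ=-1.1120, bond B=195.8986.
Root portfolio cost Δ·104+B reproduces V0=80.2462.

(0,0): Delta=-1.1120 Bond=195.8986
(1,0): Delta=-2.8285 Bond=306.7528
(1,1): Delta=-0.2688 Bond=67.1833
V0=80.2462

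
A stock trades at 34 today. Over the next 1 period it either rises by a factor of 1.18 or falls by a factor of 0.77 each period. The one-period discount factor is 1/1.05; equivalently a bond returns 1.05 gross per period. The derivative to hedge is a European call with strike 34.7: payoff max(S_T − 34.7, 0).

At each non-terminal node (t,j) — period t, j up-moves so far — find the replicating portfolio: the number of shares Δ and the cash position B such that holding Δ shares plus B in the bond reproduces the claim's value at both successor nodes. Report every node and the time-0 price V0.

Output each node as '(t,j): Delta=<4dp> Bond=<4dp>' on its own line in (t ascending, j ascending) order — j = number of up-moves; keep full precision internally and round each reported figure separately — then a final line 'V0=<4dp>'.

Risk-neutral probability p* = (R−d)/(u−d) = (1.05−0.77)/(1.18−0.77) = 0.6829.
Payoff layer (t=1): V(1,0)=0.0000, V(1,1)=5.4200
  t=0,j=0: stock 34.0000 → up 40.1200 (V=5.4200), down 26.1800 (V=0.0000). Price 3.5252; hedge Δ=0.3888, bond B=-9.6943.
Root portfolio cost Δ·34+B reproduces V0=3.5252.

(0,0): Delta=0.3888 Bond=-9.6943
V0=3.5252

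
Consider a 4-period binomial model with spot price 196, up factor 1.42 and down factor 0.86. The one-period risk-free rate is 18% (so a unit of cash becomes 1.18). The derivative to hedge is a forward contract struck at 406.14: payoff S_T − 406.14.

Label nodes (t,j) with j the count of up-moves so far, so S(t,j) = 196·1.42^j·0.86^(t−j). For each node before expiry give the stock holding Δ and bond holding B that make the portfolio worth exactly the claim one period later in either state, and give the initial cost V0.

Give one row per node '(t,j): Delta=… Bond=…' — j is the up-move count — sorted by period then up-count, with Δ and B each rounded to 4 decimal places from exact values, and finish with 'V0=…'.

Since d<R<u, set p* = (R−d)/(u−d) = 0.5714; price each node as the discounted p*-expectation of its children.
Terminal payoffs: V(4,0)=-298.9264, V(4,1)=-229.1129, V(4,2)=-113.8394, V(4,3)=76.4958, V(4,4)=390.7703
(3,0): S=124.6670. Δ = (V_up−V_dn)/(S_up−S_dn) = (-229.1129−-298.9264)/(177.0271−107.2136) = 1.0000. V = [p*·-229.1129 + (1−p*)·-298.9264]/1.18 = -219.5195. B = V − Δ·S = -344.1864.
(3,1): S=205.8455. Δ = (V_up−V_dn)/(S_up−S_dn) = (-113.8394−-229.1129)/(292.3006−177.0271) = 1.0000. V = [p*·-113.8394 + (1−p*)·-229.1129]/1.18 = -138.3410. B = V − Δ·S = -344.1864.
(3,2): S=339.8844. Δ = (V_up−V_dn)/(S_up−S_dn) = (76.4958−-113.8394)/(482.6358−292.3006) = 1.0000. V = [p*·76.4958 + (1−p*)·-113.8394]/1.18 = -4.3021. B = V − Δ·S = -344.1864.
(3,3): S=561.2044. Δ = (V_up−V_dn)/(S_up−S_dn) = (390.7703−76.4958)/(796.9103−482.6358) = 1.0000. V = [p*·390.7703 + (1−p*)·76.4958]/1.18 = 217.0180. B = V − Δ·S = -344.1864.
(2,0): S=144.9616. Δ = (V_up−V_dn)/(S_up−S_dn) = (-138.3410−-219.5195)/(205.8455−124.6670) = 1.0000. V = [p*·-138.3410 + (1−p*)·-219.5195]/1.18 = -146.7218. B = V − Δ·S = -291.6834.
(2,1): S=239.3552. Δ = (V_up−V_dn)/(S_up−S_dn) = (-4.3021−-138.3410)/(339.8844−205.8455) = 1.0000. V = [p*·-4.3021 + (1−p*)·-138.3410]/1.18 = -52.3282. B = V − Δ·S = -291.6834.
(2,2): S=395.2144. Δ = (V_up−V_dn)/(S_up−S_dn) = (217.0180−-4.3021)/(561.2044−339.8844) = 1.0000. V = [p*·217.0180 + (1−p*)·-4.3021]/1.18 = 103.5310. B = V − Δ·S = -291.6834.
(1,0): S=168.5600. Δ = (V_up−V_dn)/(S_up−S_dn) = (-52.3282−-146.7218)/(239.3552−144.9616) = 1.0000. V = [p*·-52.3282 + (1−p*)·-146.7218]/1.18 = -78.6293. B = V − Δ·S = -247.1893.
(1,1): S=278.3200. Δ = (V_up−V_dn)/(S_up−S_dn) = (103.5310−-52.3282)/(395.2144−239.3552) = 1.0000. V = [p*·103.5310 + (1−p*)·-52.3282]/1.18 = 31.1307. B = V − Δ·S = -247.1893.
(0,0): S=196.0000. Δ = (V_up−V_dn)/(S_up−S_dn) = (31.1307−-78.6293)/(278.3200−168.5600) = 1.0000. V = [p*·31.1307 + (1−p*)·-78.6293]/1.18 = -13.4825. B = V − Δ·S = -209.4825.
Check: Δ(0,0)·S0 + B(0,0) = -13.4825 = V0.

(0,0): Delta=1.0000 Bond=-209.4825
(1,0): Delta=1.0000 Bond=-247.1893
(1,1): Delta=1.0000 Bond=-247.1893
(2,0): Delta=1.0000 Bond=-291.6834
(2,1): Delta=1.0000 Bond=-291.6834
(2,2): Delta=1.0000 Bond=-291.6834
(3,0): Delta=1.0000 Bond=-344.1864
(3,1): Delta=1.0000 Bond=-344.1864
(3,2): Delta=1.0000 Bond=-344.1864
(3,3): Delta=1.0000 Bond=-344.1864
V0=-13.4825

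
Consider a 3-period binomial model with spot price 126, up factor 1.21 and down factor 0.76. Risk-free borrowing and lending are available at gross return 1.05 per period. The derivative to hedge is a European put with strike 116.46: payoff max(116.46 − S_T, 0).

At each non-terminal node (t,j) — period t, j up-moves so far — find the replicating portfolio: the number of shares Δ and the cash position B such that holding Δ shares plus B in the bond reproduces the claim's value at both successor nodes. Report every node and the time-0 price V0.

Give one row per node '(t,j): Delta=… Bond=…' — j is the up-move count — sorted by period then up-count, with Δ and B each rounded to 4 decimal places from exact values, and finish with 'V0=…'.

(0,0): Delta=-0.2744 Bond=42.9478
(1,0): Delta=-0.6618 Bond=82.1942
(1,1): Delta=-0.1402 Bond=24.6267
(2,0): Delta=-1.0000 Bond=110.9143
(2,1): Delta=-0.5447 Bond=72.7257
(2,2): Delta=0.0000 Bond=0.0000
V0=8.3703

The replicating-portfolio and risk-neutral prices coincide; use p* = (1.05−0.76)/(1.21−0.76) = 0.6444 for the latter.
Terminal payoffs: V(3,0)=61.1490, V(3,1)=28.3991, V(3,2)=0.0000, V(3,3)=0.0000
  t=2,j=0: stock 72.7776 → up 88.0609 (V=28.3991), down 55.3110 (V=61.1490). Price 38.1367; hedge Δ=-1.0000, bond B=110.9143.
  t=2,j=1: stock 115.8696 → up 140.2022 (V=0.0000), down 88.0609 (V=28.3991). Price 9.6166; hedge Δ=-0.5447, bond B=72.7257.
  t=2,j=2: stock 184.4766 → up 223.2167 (V=0.0000), down 140.2022 (V=0.0000). Price 0.0000; hedge Δ=0.0000, bond B=0.0000.
  t=1,j=0: stock 95.7600 → up 115.8696 (V=9.6166), down 72.7776 (V=38.1367). Price 18.8163; hedge Δ=-0.6618, bond B=82.1942.
  t=1,j=1: stock 152.4600 → up 184.4766 (V=0.0000), down 115.8696 (V=9.6166). Price 3.2564; hedge Δ=-0.1402, bond B=24.6267.
  t=0,j=0: stock 126.0000 → up 152.4600 (V=3.2564), down 95.7600 (V=18.8163). Price 8.3703; hedge Δ=-0.2744, bond B=42.9478.
Each (Δ,B) replicates both successor values, so the strategy is self-financing and V0 is arbitrage-free.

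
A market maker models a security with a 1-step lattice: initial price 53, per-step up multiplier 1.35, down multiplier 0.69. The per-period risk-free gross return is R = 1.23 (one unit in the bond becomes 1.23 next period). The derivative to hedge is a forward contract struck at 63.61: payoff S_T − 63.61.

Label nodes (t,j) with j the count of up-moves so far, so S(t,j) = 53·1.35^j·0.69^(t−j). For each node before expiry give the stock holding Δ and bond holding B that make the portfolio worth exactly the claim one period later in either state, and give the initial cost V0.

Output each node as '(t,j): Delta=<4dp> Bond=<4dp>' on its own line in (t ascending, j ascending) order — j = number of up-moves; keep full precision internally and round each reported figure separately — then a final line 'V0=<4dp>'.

(0,0): Delta=1.0000 Bond=-51.7154
V0=1.2846

The replicating-portfolio and risk-neutral prices coincide; use p* = (1.23−0.69)/(1.35−0.69) = 0.8182 for the latter.
Terminal payoffs: V(1,0)=-27.0400, V(1,1)=7.9400
(0,0): S=53.0000. Δ = (V_up−V_dn)/(S_up−S_dn) = (7.9400−-27.0400)/(71.5500−36.5700) = 1.0000. V = [p*·7.9400 + (1−p*)·-27.0400]/1.23 = 1.2846. B = V − Δ·S = -51.7154.
Root portfolio cost Δ·53+B reproduces V0=1.2846.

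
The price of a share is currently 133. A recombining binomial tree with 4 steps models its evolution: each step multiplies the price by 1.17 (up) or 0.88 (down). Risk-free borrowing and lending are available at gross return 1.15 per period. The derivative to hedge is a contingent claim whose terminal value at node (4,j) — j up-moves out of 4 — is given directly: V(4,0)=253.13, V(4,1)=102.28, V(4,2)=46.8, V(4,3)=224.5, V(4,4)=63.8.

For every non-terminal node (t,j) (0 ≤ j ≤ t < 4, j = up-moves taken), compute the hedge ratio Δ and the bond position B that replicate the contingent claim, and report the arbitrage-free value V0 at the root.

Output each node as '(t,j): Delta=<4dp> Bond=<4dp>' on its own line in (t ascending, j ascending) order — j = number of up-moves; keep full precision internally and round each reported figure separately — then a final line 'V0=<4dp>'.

No-arbitrage ⇒ martingale measure with p* = (R−d)/(u−d) = 0.9310.
Terminal values V(4,·): V(4,0)=253.1300, V(4,1)=102.2800, V(4,2)=46.8000, V(4,3)=224.5000, V(4,4)=63.8000
Node (3,0) S=90.6358: V=(p*·102.2800+(1−p*)·253.1300)/1.15=97.9856; Δ=(102.2800−253.1300)/(106.0439−79.7595)=-5.7392; B=V−Δ·S=618.1580
Node (3,1) S=120.5044: V=(p*·46.8000+(1−p*)·102.2800)/1.15=44.0228; Δ=(46.8000−102.2800)/(140.9901−106.0439)=-1.5876; B=V−Δ·S=235.3331
Node (3,2) S=160.2161: V=(p*·224.5000+(1−p*)·46.8000)/1.15=184.5607; Δ=(224.5000−46.8000)/(187.4528−140.9901)=3.8246; B=V−Δ·S=-428.1979
Node (3,3) S=213.0145: V=(p*·63.8000+(1−p*)·224.5000)/1.15=65.1154; Δ=(63.8000−224.5000)/(249.2270−187.4528)=-2.6014; B=V−Δ·S=619.2534
Node (2,0) S=102.9952: V=(p*·44.0228+(1−p*)·97.9856)/1.15=41.5168; Δ=(44.0228−97.9856)/(120.5044−90.6358)=-1.8067; B=V−Δ·S=227.5955
Node (2,1) S=136.9368: V=(p*·184.5607+(1−p*)·44.0228)/1.15=152.0595; Δ=(184.5607−44.0228)/(160.2161−120.5044)=3.5390; B=V−Δ·S=-332.5540
Node (2,2) S=182.0637: V=(p*·65.1154+(1−p*)·184.5607)/1.15=63.7853; Δ=(65.1154−184.5607)/(213.0145−160.2161)=-2.2623; B=V−Δ·S=475.6655
Node (1,0) S=117.0400: V=(p*·152.0595+(1−p*)·41.5168)/1.15=125.5964; Δ=(152.0595−41.5168)/(136.9368−102.9952)=3.2568; B=V−Δ·S=-255.5852
Node (1,1) S=155.6100: V=(p*·63.7853+(1−p*)·152.0595)/1.15=60.7593; Δ=(63.7853−152.0595)/(182.0637−136.9368)=-1.9561; B=V−Δ·S=365.1533
Node (0,0) S=133.0000: V=(p*·60.7593+(1−p*)·125.5964)/1.15=56.7224; Δ=(60.7593−125.5964)/(155.6100−117.0400)=-1.6810; B=V−Δ·S=280.2989
Self-financing check: at every node Δ·S+B equals the discounted successor values.

(0,0): Delta=-1.6810 Bond=280.2989
(1,0): Delta=3.2568 Bond=-255.5852
(1,1): Delta=-1.9561 Bond=365.1533
(2,0): Delta=-1.8067 Bond=227.5955
(2,1): Delta=3.5390 Bond=-332.5540
(2,2): Delta=-2.2623 Bond=475.6655
(3,0): Delta=-5.7392 Bond=618.1580
(3,1): Delta=-1.5876 Bond=235.3331
(3,2): Delta=3.8246 Bond=-428.1979
(3,3): Delta=-2.6014 Bond=619.2534
V0=56.7224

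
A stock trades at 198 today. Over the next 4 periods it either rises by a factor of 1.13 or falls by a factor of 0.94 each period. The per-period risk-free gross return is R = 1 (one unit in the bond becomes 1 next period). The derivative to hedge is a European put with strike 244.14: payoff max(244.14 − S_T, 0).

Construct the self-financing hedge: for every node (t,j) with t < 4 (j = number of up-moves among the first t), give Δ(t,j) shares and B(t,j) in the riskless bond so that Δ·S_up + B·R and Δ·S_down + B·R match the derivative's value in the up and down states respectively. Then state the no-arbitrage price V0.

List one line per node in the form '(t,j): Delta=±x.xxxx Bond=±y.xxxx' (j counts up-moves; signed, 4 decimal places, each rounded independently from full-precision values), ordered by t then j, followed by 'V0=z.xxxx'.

No-arbitrage ⇒ martingale measure with p* = (R−d)/(u−d) = 0.3158.
Payoff layer (t=4): V(4,0)=89.5517, V(4,1)=58.3051, V(4,2)=20.7428, V(4,3)=0.0000, V(4,4)=0.0000
(3,0): S=164.4556. Δ = (V_up−V_dn)/(S_up−S_dn) = (58.3051−89.5517)/(185.8349−154.5883) = -1.0000. V = [p*·58.3051 + (1−p*)·89.5517]/1 = 79.6844. B = V − Δ·S = 244.1400.
(3,1): S=197.6967. Δ = (V_up−V_dn)/(S_up−S_dn) = (20.7428−58.3051)/(223.3972−185.8349) = -1.0000. V = [p*·20.7428 + (1−p*)·58.3051]/1 = 46.4433. B = V − Δ·S = 244.1400.
(3,2): S=237.6566. Δ = (V_up−V_dn)/(S_up−S_dn) = (0.0000−20.7428)/(268.5520−223.3972) = -0.4594. V = [p*·0.0000 + (1−p*)·20.7428]/1 = 14.1924. B = V − Δ·S = 123.3649.
(3,3): S=285.6936. Δ = (V_up−V_dn)/(S_up−S_dn) = (0.0000−0.0000)/(322.8338−268.5520) = 0.0000. V = [p*·0.0000 + (1−p*)·0.0000]/1 = 0.0000. B = V − Δ·S = 0.0000.
(2,0): S=174.9528. Δ = (V_up−V_dn)/(S_up−S_dn) = (46.4433−79.6844)/(197.6967−164.4556) = -1.0000. V = [p*·46.4433 + (1−p*)·79.6844]/1 = 69.1872. B = V − Δ·S = 244.1400.
(2,1): S=210.3156. Δ = (V_up−V_dn)/(S_up−S_dn) = (14.1924−46.4433)/(237.6566−197.6967) = -0.8071. V = [p*·14.1924 + (1−p*)·46.4433]/1 = 36.2588. B = V − Δ·S = 206.0005.
(2,2): S=252.8262. Δ = (V_up−V_dn)/(S_up−S_dn) = (0.0000−14.1924)/(285.6936−237.6566) = -0.2954. V = [p*·0.0000 + (1−p*)·14.1924]/1 = 9.7106. B = V − Δ·S = 84.4076.
(1,0): S=186.1200. Δ = (V_up−V_dn)/(S_up−S_dn) = (36.2588−69.1872)/(210.3156−174.9528) = -0.9312. V = [p*·36.2588 + (1−p*)·69.1872]/1 = 58.7888. B = V − Δ·S = 232.0959.
(1,1): S=223.7400. Δ = (V_up−V_dn)/(S_up−S_dn) = (9.7106−36.2588)/(252.8262−210.3156) = -0.6245. V = [p*·9.7106 + (1−p*)·36.2588]/1 = 27.8752. B = V − Δ·S = 167.6027.
(0,0): S=198.0000. Δ = (V_up−V_dn)/(S_up−S_dn) = (27.8752−58.7888)/(223.7400−186.1200) = -0.8217. V = [p*·27.8752 + (1−p*)·58.7888]/1 = 49.0266. B = V − Δ·S = 211.7297.
Each (Δ,B) replicates both successor values, so the strategy is self-financing and V0 is arbitrage-free.

(0,0): Delta=-0.8217 Bond=211.7297
(1,0): Delta=-0.9312 Bond=232.0959
(1,1): Delta=-0.6245 Bond=167.6027
(2,0): Delta=-1.0000 Bond=244.1400
(2,1): Delta=-0.8071 Bond=206.0005
(2,2): Delta=-0.2954 Bond=84.4076
(3,0): Delta=-1.0000 Bond=244.1400
(3,1): Delta=-1.0000 Bond=244.1400
(3,2): Delta=-0.4594 Bond=123.3649
(3,3): Delta=0.0000 Bond=0.0000
V0=49.0266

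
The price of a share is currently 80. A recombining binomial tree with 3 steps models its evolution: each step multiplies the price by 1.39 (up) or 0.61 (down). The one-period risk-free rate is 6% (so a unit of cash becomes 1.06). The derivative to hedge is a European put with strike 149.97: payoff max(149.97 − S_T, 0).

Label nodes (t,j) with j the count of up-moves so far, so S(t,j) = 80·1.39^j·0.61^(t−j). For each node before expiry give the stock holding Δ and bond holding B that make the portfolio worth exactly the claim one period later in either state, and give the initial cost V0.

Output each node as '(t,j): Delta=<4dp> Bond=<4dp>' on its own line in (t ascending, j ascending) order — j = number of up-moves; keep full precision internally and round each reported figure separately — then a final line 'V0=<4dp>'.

The replicating-portfolio and risk-neutral prices coincide; use p* = (1.06−0.61)/(1.39−0.61) = 0.5769 for the latter.
Terminal payoffs: V(3,0)=131.8115, V(3,1)=108.5925, V(3,2)=55.6835, V(3,3)=0.0000
  t=2,j=0: stock 29.7680 → up 41.3775 (V=108.5925), down 18.1585 (V=131.8115). Price 111.7131; hedge Δ=-1.0000, bond B=141.4811.
  t=2,j=1: stock 67.8320 → up 94.2865 (V=55.6835), down 41.3775 (V=108.5925). Price 73.6491; hedge Δ=-1.0000, bond B=141.4811.
  t=2,j=2: stock 154.5680 → up 214.8495 (V=0.0000), down 94.2865 (V=55.6835). Price 22.2249; hedge Δ=-0.4619, bond B=93.6140.
  t=1,j=0: stock 48.8000 → up 67.8320 (V=73.6491), down 29.7680 (V=111.7131). Price 84.6728; hedge Δ=-1.0000, bond B=133.4728.
  t=1,j=1: stock 111.2000 → up 154.5680 (V=22.2249), down 67.8320 (V=73.6491). Price 41.4918; hedge Δ=-0.5929, bond B=107.4203.
  t=0,j=0: stock 80.0000 → up 111.2000 (V=41.4918), down 48.8000 (V=84.6728). Price 56.3780; hedge Δ=-0.6920, bond B=111.7382.
Each (Δ,B) replicates both successor values, so the strategy is self-financing and V0 is arbitrage-free.

(0,0): Delta=-0.6920 Bond=111.7382
(1,0): Delta=-1.0000 Bond=133.4728
(1,1): Delta=-0.5929 Bond=107.4203
(2,0): Delta=-1.0000 Bond=141.4811
(2,1): Delta=-1.0000 Bond=141.4811
(2,2): Delta=-0.4619 Bond=93.6140
V0=56.3780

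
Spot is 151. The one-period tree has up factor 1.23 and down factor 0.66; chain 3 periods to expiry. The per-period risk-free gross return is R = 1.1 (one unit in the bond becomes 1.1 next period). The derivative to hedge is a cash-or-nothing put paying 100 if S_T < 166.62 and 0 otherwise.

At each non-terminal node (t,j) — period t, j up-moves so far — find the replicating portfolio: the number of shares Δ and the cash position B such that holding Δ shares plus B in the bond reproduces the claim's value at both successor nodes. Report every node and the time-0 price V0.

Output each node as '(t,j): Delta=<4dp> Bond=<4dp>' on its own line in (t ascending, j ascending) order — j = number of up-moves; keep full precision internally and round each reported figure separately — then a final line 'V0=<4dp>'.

Since d<R<u, set p* = (R−d)/(u−d) = 0.7719; price each node as the discounted p*-expectation of its children.
Terminal values V(3,·): V(3,0)=100.0000, V(3,1)=100.0000, V(3,2)=100.0000, V(3,3)=0.0000
Node (2,0) S=65.7756: V=(p*·100.0000+(1−p*)·100.0000)/1.1=90.9091; Δ=(100.0000−100.0000)/(80.9040−43.4119)=0.0000; B=V−Δ·S=90.9091
Node (2,1) S=122.5818: V=(p*·100.0000+(1−p*)·100.0000)/1.1=90.9091; Δ=(100.0000−100.0000)/(150.7756−80.9040)=0.0000; B=V−Δ·S=90.9091
Node (2,2) S=228.4479: V=(p*·0.0000+(1−p*)·100.0000)/1.1=20.7337; Δ=(0.0000−100.0000)/(280.9909−150.7756)=-0.7680; B=V−Δ·S=196.1722
Node (1,0) S=99.6600: V=(p*·90.9091+(1−p*)·90.9091)/1.1=82.6446; Δ=(90.9091−90.9091)/(122.5818−65.7756)=0.0000; B=V−Δ·S=82.6446
Node (1,1) S=185.7300: V=(p*·20.7337+(1−p*)·90.9091)/1.1=33.3987; Δ=(20.7337−90.9091)/(228.4479−122.5818)=-0.6629; B=V−Δ·S=156.5135
Node (0,0) S=151.0000: V=(p*·33.3987+(1−p*)·82.6446)/1.1=40.5729; Δ=(33.3987−82.6446)/(185.7300−99.6600)=-0.5722; B=V−Δ·S=126.9693
Each (Δ,B) replicates both successor values, so the strategy is self-financing and V0 is arbitrage-free.

(0,0): Delta=-0.5722 Bond=126.9693
(1,0): Delta=0.0000 Bond=82.6446
(1,1): Delta=-0.6629 Bond=156.5135
(2,0): Delta=0.0000 Bond=90.9091
(2,1): Delta=0.0000 Bond=90.9091
(2,2): Delta=-0.7680 Bond=196.1722
V0=40.5729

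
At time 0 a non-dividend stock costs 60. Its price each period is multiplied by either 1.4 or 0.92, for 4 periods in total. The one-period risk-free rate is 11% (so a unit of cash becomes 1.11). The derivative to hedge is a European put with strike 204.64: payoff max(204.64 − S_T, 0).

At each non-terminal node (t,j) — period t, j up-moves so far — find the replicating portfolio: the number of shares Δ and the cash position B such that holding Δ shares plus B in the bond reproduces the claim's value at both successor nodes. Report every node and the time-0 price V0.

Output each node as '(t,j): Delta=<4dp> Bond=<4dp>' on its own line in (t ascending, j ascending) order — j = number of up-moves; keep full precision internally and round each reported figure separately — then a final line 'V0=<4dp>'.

Risk-neutral probability p* = (R−d)/(u−d) = (1.11−0.92)/(1.4−0.92) = 0.3958.
Payoff layer (t=4): V(4,0)=161.6564, V(4,1)=139.2302, V(4,2)=105.1034, V(4,3)=53.1712, V(4,4)=0.0000
(3,0): S=46.7213. Δ = (V_up−V_dn)/(S_up−S_dn) = (139.2302−161.6564)/(65.4098−42.9836) = -1.0000. V = [p*·139.2302 + (1−p*)·161.6564]/1.11 = 137.6391. B = V − Δ·S = 184.3604.
(3,1): S=71.0976. Δ = (V_up−V_dn)/(S_up−S_dn) = (105.1034−139.2302)/(99.5366−65.4098) = -1.0000. V = [p*·105.1034 + (1−p*)·139.2302]/1.11 = 113.2628. B = V − Δ·S = 184.3604.
(3,2): S=108.1920. Δ = (V_up−V_dn)/(S_up−S_dn) = (53.1712−105.1034)/(151.4688−99.5366) = -1.0000. V = [p*·53.1712 + (1−p*)·105.1034]/1.11 = 76.1684. B = V − Δ·S = 184.3604.
(3,3): S=164.6400. Δ = (V_up−V_dn)/(S_up−S_dn) = (0.0000−53.1712)/(230.4960−151.4688) = -0.6728. V = [p*·0.0000 + (1−p*)·53.1712]/1.11 = 28.9408. B = V − Δ·S = 139.7141.
(2,0): S=50.7840. Δ = (V_up−V_dn)/(S_up−S_dn) = (113.2628−137.6391)/(71.0976−46.7213) = -1.0000. V = [p*·113.2628 + (1−p*)·137.6391]/1.11 = 115.3064. B = V − Δ·S = 166.0904.
(2,1): S=77.2800. Δ = (V_up−V_dn)/(S_up−S_dn) = (76.1684−113.2628)/(108.1920−71.0976) = -1.0000. V = [p*·76.1684 + (1−p*)·113.2628]/1.11 = 88.8104. B = V − Δ·S = 166.0904.
(2,2): S=117.6000. Δ = (V_up−V_dn)/(S_up−S_dn) = (28.9408−76.1684)/(164.6400−108.1920) = -0.8367. V = [p*·28.9408 + (1−p*)·76.1684]/1.11 = 51.7785. B = V − Δ·S = 150.1693.
(1,0): S=55.2000. Δ = (V_up−V_dn)/(S_up−S_dn) = (88.8104−115.3064)/(77.2800−50.7840) = -1.0000. V = [p*·88.8104 + (1−p*)·115.3064]/1.11 = 94.4310. B = V − Δ·S = 149.6310.
(1,1): S=84.0000. Δ = (V_up−V_dn)/(S_up−S_dn) = (51.7785−88.8104)/(117.6000−77.2800) = -0.9185. V = [p*·51.7785 + (1−p*)·88.8104]/1.11 = 66.8035. B = V − Δ·S = 143.9534.
(0,0): S=60.0000. Δ = (V_up−V_dn)/(S_up−S_dn) = (66.8035−94.4310)/(84.0000−55.2000) = -0.9593. V = [p*·66.8035 + (1−p*)·94.4310]/1.11 = 75.2208. B = V − Δ·S = 132.7780.
Root portfolio cost Δ·60+B reproduces V0=75.2208.

(0,0): Delta=-0.9593 Bond=132.7780
(1,0): Delta=-1.0000 Bond=149.6310
(1,1): Delta=-0.9185 Bond=143.9534
(2,0): Delta=-1.0000 Bond=166.0904
(2,1): Delta=-1.0000 Bond=166.0904
(2,2): Delta=-0.8367 Bond=150.1693
(3,0): Delta=-1.0000 Bond=184.3604
(3,1): Delta=-1.0000 Bond=184.3604
(3,2): Delta=-1.0000 Bond=184.3604
(3,3): Delta=-0.6728 Bond=139.7141
V0=75.2208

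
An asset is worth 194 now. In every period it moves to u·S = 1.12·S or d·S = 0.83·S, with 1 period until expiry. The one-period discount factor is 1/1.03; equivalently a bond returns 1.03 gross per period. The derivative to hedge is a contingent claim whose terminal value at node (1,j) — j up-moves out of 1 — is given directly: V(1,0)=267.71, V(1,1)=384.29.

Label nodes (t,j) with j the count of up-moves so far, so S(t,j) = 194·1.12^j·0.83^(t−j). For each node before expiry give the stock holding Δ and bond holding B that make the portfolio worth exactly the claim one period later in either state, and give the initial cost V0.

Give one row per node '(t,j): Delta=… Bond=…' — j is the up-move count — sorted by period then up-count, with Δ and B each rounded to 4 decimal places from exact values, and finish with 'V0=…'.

The replicating-portfolio and risk-neutral prices coincide; use p* = (1.03−0.83)/(1.12−0.83) = 0.6897 for the latter.
At expiry t=1: V(1,0)=267.7100, V(1,1)=384.2900
Node (0,0) S=194.0000: V=(p*·384.2900+(1−p*)·267.7100)/1.03=337.9709; Δ=(384.2900−267.7100)/(217.2800−161.0200)=2.0722; B=V−Δ·S=-64.0291
The time-0 hedge costs 337.9709, which is the no-arbitrage price.

(0,0): Delta=2.0722 Bond=-64.0291
V0=337.9709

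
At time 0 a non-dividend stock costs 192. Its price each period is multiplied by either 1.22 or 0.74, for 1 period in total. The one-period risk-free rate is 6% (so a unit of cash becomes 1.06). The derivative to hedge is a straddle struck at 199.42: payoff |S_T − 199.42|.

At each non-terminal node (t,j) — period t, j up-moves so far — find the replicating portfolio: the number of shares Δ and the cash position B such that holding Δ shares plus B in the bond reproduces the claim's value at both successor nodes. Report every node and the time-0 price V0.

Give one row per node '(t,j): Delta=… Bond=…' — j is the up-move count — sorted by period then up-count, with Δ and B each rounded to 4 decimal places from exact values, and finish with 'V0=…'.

Since d<R<u, set p* = (R−d)/(u−d) = 0.6667; price each node as the discounted p*-expectation of its children.
Terminal values V(1,·): V(1,0)=57.3400, V(1,1)=34.8200
  t=0,j=0: stock 192.0000 → up 234.2400 (V=34.8200), down 142.0800 (V=57.3400). Price 39.9308; hedge Δ=-0.2444, bond B=86.8475.
Self-financing check: at every node Δ·S+B equals the discounted successor values.

(0,0): Delta=-0.2444 Bond=86.8475
V0=39.9308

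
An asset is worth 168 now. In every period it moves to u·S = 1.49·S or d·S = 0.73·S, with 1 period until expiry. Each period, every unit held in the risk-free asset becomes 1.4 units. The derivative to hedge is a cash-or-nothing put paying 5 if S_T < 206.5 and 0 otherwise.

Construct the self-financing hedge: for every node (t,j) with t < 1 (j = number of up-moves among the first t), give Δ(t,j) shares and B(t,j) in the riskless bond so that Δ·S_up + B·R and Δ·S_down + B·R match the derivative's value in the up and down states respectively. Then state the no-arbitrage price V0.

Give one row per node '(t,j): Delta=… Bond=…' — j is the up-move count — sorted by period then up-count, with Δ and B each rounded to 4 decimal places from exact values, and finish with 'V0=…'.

Since d<R<u, set p* = (R−d)/(u−d) = 0.8816; price each node as the discounted p*-expectation of its children.
Terminal payoffs: V(1,0)=5.0000, V(1,1)=0.0000
  t=0,j=0: stock 168.0000 → up 250.3200 (V=0.0000), down 122.6400 (V=5.0000). Price 0.4229; hedge Δ=-0.0392, bond B=7.0019.
Self-financing check: at every node Δ·S+B equals the discounted successor values.

(0,0): Delta=-0.0392 Bond=7.0019
V0=0.4229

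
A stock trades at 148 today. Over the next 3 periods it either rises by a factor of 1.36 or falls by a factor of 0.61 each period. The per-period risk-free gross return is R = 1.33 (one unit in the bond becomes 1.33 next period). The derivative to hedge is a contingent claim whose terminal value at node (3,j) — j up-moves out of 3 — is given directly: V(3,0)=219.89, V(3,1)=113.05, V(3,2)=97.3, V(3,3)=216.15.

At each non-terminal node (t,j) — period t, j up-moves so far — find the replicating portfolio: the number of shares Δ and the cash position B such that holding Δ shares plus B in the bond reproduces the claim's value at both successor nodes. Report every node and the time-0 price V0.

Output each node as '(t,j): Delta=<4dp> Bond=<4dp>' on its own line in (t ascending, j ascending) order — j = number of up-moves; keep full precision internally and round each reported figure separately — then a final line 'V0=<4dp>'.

(0,0): Delta=0.5508 Bond=4.5661
(1,0): Delta=-0.2154 Bond=75.2428
(1,1): Delta=0.5651 Bond=3.1909
(2,0): Delta=-2.5867 Bond=230.6666
(2,1): Delta=-0.1710 Bond=94.6316
(2,2): Delta=0.5789 Bond=0.4777
V0=86.0869

No-arbitrage ⇒ martingale measure with p* = (R−d)/(u−d) = 0.9600.
At expiry t=3: V(3,0)=219.8900, V(3,1)=113.0500, V(3,2)=97.3000, V(3,3)=216.1500
Node (2,0) S=55.0708: V=(p*·113.0500+(1−p*)·219.8900)/1.33=88.2132; Δ=(113.0500−219.8900)/(74.8963−33.5932)=-2.5867; B=V−Δ·S=230.6666
Node (2,1) S=122.7808: V=(p*·97.3000+(1−p*)·113.0500)/1.33=73.6316; Δ=(97.3000−113.0500)/(166.9819−74.8963)=-0.1710; B=V−Δ·S=94.6316
Node (2,2) S=273.7408: V=(p*·216.1500+(1−p*)·97.3000)/1.33=158.9444; Δ=(216.1500−97.3000)/(372.2875−166.9819)=0.5789; B=V−Δ·S=0.4777
Node (1,0) S=90.2800: V=(p*·73.6316+(1−p*)·88.2132)/1.33=55.8006; Δ=(73.6316−88.2132)/(122.7808−55.0708)=-0.2154; B=V−Δ·S=75.2428
Node (1,1) S=201.2800: V=(p*·158.9444+(1−p*)·73.6316)/1.33=116.9412; Δ=(158.9444−73.6316)/(273.7408−122.7808)=0.5651; B=V−Δ·S=3.1909
Node (0,0) S=148.0000: V=(p*·116.9412+(1−p*)·55.8006)/1.33=86.0869; Δ=(116.9412−55.8006)/(201.2800−90.2800)=0.5508; B=V−Δ·S=4.5661
Check: Δ(0,0)·S0 + B(0,0) = 86.0869 = V0.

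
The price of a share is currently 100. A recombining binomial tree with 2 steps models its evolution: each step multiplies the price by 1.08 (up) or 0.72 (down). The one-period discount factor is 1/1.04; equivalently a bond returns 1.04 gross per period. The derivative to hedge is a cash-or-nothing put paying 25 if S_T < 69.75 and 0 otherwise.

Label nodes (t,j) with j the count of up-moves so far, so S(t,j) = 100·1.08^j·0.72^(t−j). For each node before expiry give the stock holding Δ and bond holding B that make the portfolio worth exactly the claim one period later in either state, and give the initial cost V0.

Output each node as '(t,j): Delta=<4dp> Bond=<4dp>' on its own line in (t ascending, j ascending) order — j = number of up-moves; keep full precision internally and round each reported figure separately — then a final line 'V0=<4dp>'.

(0,0): Delta=-0.0742 Bond=7.7046
(1,0): Delta=-0.9645 Bond=72.1154
(1,1): Delta=0.0000 Bond=0.0000
V0=0.2854

No-arbitrage ⇒ martingale measure with p* = (R−d)/(u−d) = 0.8889.
Terminal payoffs: V(2,0)=25.0000, V(2,1)=0.0000, V(2,2)=0.0000
  t=1,j=0: stock 72.0000 → up 77.7600 (V=0.0000), down 51.8400 (V=25.0000). Price 2.6709; hedge Δ=-0.9645, bond B=72.1154.
  t=1,j=1: stock 108.0000 → up 116.6400 (V=0.0000), down 77.7600 (V=0.0000). Price 0.0000; hedge Δ=0.0000, bond B=0.0000.
  t=0,j=0: stock 100.0000 → up 108.0000 (V=0.0000), down 72.0000 (V=2.6709). Price 0.2854; hedge Δ=-0.0742, bond B=7.7046.
Root portfolio cost Δ·100+B reproduces V0=0.2854.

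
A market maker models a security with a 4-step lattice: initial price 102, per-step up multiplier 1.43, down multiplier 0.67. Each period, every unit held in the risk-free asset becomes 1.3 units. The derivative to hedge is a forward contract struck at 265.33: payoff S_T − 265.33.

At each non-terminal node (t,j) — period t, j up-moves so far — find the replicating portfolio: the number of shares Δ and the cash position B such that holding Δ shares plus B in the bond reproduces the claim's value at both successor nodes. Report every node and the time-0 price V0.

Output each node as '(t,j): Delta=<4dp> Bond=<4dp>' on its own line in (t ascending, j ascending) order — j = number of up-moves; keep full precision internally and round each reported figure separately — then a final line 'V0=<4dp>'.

No-arbitrage ⇒ martingale measure with p* = (R−d)/(u−d) = 0.8289.
Payoff layer (t=4): V(4,0)=-244.7759, V(4,1)=-221.4607, V(4,2)=-171.6985, V(4,3)=-65.4897, V(4,4)=161.1948
  t=3,j=0: stock 30.6778 → up 43.8693 (V=-221.4607), down 20.5541 (V=-244.7759). Price -173.4222; hedge Δ=1.0000, bond B=-204.1000.
  t=3,j=1: stock 65.4766 → up 93.6315 (V=-171.6985), down 43.8693 (V=-221.4607). Price -138.6234; hedge Δ=1.0000, bond B=-204.1000.
  t=3,j=2: stock 139.7485 → up 199.8403 (V=-65.4897), down 93.6315 (V=-171.6985). Price -64.3515; hedge Δ=1.0000, bond B=-204.1000.
  t=3,j=3: stock 298.2691 → up 426.5248 (V=161.1948), down 199.8403 (V=-65.4897). Price 94.1691; hedge Δ=1.0000, bond B=-204.1000.
  t=2,j=0: stock 45.7878 → up 65.4766 (V=-138.6234), down 30.6778 (V=-173.4222). Price -111.2122; hedge Δ=1.0000, bond B=-157.0000.
  t=2,j=1: stock 97.7262 → up 139.7485 (V=-64.3515), down 65.4766 (V=-138.6234). Price -59.2738; hedge Δ=1.0000, bond B=-157.0000.
  t=2,j=2: stock 208.5798 → up 298.2691 (V=94.1691), down 139.7485 (V=-64.3515). Price 51.5798; hedge Δ=1.0000, bond B=-157.0000.
  t=1,j=0: stock 68.3400 → up 97.7262 (V=-59.2738), down 45.7878 (V=-111.2122). Price -52.4292; hedge Δ=1.0000, bond B=-120.7692.
  t=1,j=1: stock 145.8600 → up 208.5798 (V=51.5798), down 97.7262 (V=-59.2738). Price 25.0908; hedge Δ=1.0000, bond B=-120.7692.
  t=0,j=0: stock 102.0000 → up 145.8600 (V=25.0908), down 68.3400 (V=-52.4292). Price 9.1006; hedge Δ=1.0000, bond B=-92.8994.
Each (Δ,B) replicates both successor values, so the strategy is self-financing and V0 is arbitrage-free.

(0,0): Delta=1.0000 Bond=-92.8994
(1,0): Delta=1.0000 Bond=-120.7692
(1,1): Delta=1.0000 Bond=-120.7692
(2,0): Delta=1.0000 Bond=-157.0000
(2,1): Delta=1.0000 Bond=-157.0000
(2,2): Delta=1.0000 Bond=-157.0000
(3,0): Delta=1.0000 Bond=-204.1000
(3,1): Delta=1.0000 Bond=-204.1000
(3,2): Delta=1.0000 Bond=-204.1000
(3,3): Delta=1.0000 Bond=-204.1000
V0=9.1006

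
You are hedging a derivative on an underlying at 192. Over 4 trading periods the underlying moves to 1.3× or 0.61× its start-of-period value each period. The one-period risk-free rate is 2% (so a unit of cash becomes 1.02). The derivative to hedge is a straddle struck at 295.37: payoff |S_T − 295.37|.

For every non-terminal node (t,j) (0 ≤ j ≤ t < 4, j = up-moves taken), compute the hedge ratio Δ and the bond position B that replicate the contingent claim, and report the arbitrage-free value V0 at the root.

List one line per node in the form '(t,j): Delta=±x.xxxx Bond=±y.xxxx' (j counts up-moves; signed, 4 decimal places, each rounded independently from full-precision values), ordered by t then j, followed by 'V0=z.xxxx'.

The replicating-portfolio and risk-neutral prices coincide; use p* = (1.02−0.61)/(1.3−0.61) = 0.5942 for the latter.
Terminal payoffs: V(4,0)=268.7860, V(4,1)=238.7155, V(4,2)=174.6310, V(4,3)=38.0574, V(4,4)=253.0012
(3,0): S=43.5804. Δ = (V_up−V_dn)/(S_up−S_dn) = (238.7155−268.7860)/(56.6545−26.5840) = -1.0000. V = [p*·238.7155 + (1−p*)·268.7860]/1.02 = 245.9981. B = V − Δ·S = 289.5784.
(3,1): S=92.8762. Δ = (V_up−V_dn)/(S_up−S_dn) = (174.6310−238.7155)/(120.7390−56.6545) = -1.0000. V = [p*·174.6310 + (1−p*)·238.7155]/1.02 = 196.7023. B = V − Δ·S = 289.5784.
(3,2): S=197.9328. Δ = (V_up−V_dn)/(S_up−S_dn) = (38.0574−174.6310)/(257.3126−120.7390) = -1.0000. V = [p*·38.0574 + (1−p*)·174.6310]/1.02 = 91.6456. B = V − Δ·S = 289.5784.
(3,3): S=421.8240. Δ = (V_up−V_dn)/(S_up−S_dn) = (253.0012−38.0574)/(548.3712−257.3126) = 0.7385. V = [p*·253.0012 + (1−p*)·38.0574]/1.02 = 162.5271. B = V − Δ·S = -148.9857.
(2,0): S=71.4432. Δ = (V_up−V_dn)/(S_up−S_dn) = (196.7023−245.9981)/(92.8762−43.5804) = -1.0000. V = [p*·196.7023 + (1−p*)·245.9981]/1.02 = 212.4572. B = V − Δ·S = 283.9004.
(2,1): S=152.2560. Δ = (V_up−V_dn)/(S_up−S_dn) = (91.6456−196.7023)/(197.9328−92.8762) = -1.0000. V = [p*·91.6456 + (1−p*)·196.7023]/1.02 = 131.6444. B = V − Δ·S = 283.9004.
(2,2): S=324.4800. Δ = (V_up−V_dn)/(S_up−S_dn) = (162.5271−91.6456)/(421.8240−197.9328) = 0.3166. V = [p*·162.5271 + (1−p*)·91.6456]/1.02 = 131.1408. B = V − Δ·S = 28.4140.
(1,0): S=117.1200. Δ = (V_up−V_dn)/(S_up−S_dn) = (131.6444−212.4572)/(152.2560−71.4432) = -1.0000. V = [p*·131.6444 + (1−p*)·212.4572]/1.02 = 161.2137. B = V − Δ·S = 278.3337.
(1,1): S=249.6000. Δ = (V_up−V_dn)/(S_up−S_dn) = (131.1408−131.6444)/(324.4800−152.2560) = -0.0029. V = [p*·131.1408 + (1−p*)·131.6444]/1.02 = 128.7698. B = V − Δ·S = 129.4997.
(0,0): S=192.0000. Δ = (V_up−V_dn)/(S_up−S_dn) = (128.7698−161.2137)/(249.6000−117.1200) = -0.2449. V = [p*·128.7698 + (1−p*)·161.2137]/1.02 = 139.1524. B = V − Δ·S = 186.1727.
The time-0 hedge costs 139.1524, which is the no-arbitrage price.

(0,0): Delta=-0.2449 Bond=186.1727
(1,0): Delta=-1.0000 Bond=278.3337
(1,1): Delta=-0.0029 Bond=129.4997
(2,0): Delta=-1.0000 Bond=283.9004
(2,1): Delta=-1.0000 Bond=283.9004
(2,2): Delta=0.3166 Bond=28.4140
(3,0): Delta=-1.0000 Bond=289.5784
(3,1): Delta=-1.0000 Bond=289.5784
(3,2): Delta=-1.0000 Bond=289.5784
(3,3): Delta=0.7385 Bond=-148.9857
V0=139.1524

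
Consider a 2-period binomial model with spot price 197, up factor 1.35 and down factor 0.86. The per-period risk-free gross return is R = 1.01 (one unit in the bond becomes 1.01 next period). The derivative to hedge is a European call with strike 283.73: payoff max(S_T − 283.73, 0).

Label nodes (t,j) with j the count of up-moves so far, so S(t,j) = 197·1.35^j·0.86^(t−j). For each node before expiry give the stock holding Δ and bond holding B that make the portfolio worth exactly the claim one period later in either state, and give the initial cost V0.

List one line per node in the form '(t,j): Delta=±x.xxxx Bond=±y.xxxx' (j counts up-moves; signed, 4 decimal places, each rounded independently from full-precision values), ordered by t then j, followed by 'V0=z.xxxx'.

(0,0): Delta=0.2364 Bond=-39.6610
(1,0): Delta=0.0000 Bond=0.0000
(1,1): Delta=0.5778 Bond=-130.8550
V0=6.9176

Risk-neutral probability p* = (R−d)/(u−d) = (1.01−0.86)/(1.35−0.86) = 0.3061.
At expiry t=2: V(2,0)=0.0000, V(2,1)=0.0000, V(2,2)=75.3025
Node (1,0) S=169.4200: V=(p*·0.0000+(1−p*)·0.0000)/1.01=0.0000; Δ=(0.0000−0.0000)/(228.7170−145.7012)=0.0000; B=V−Δ·S=0.0000
Node (1,1) S=265.9500: V=(p*·75.3025+(1−p*)·0.0000)/1.01=22.8236; Δ=(75.3025−0.0000)/(359.0325−228.7170)=0.5778; B=V−Δ·S=-130.8550
Node (0,0) S=197.0000: V=(p*·22.8236+(1−p*)·0.0000)/1.01=6.9176; Δ=(22.8236−0.0000)/(265.9500−169.4200)=0.2364; B=V−Δ·S=-39.6610
The time-0 hedge costs 6.9176, which is the no-arbitrage price.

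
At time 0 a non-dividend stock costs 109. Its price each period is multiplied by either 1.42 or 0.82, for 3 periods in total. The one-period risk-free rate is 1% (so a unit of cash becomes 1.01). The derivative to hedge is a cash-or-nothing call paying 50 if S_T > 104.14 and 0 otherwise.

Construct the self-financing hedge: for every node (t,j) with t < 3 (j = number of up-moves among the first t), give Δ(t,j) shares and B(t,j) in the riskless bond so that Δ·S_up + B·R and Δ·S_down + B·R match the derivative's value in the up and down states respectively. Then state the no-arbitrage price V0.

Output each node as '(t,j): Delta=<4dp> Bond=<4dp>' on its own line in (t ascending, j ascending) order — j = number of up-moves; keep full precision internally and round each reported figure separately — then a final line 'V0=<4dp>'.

Under the risk-neutral measure, an up-move has probability p* = (R−d)/(u−d) = 0.3167 and values discount at R = 1.01.
At expiry t=3: V(3,0)=0.0000, V(3,1)=0.0000, V(3,2)=50.0000, V(3,3)=50.0000
  t=2,j=0: stock 73.2916 → up 104.0741 (V=0.0000), down 60.0991 (V=0.0000). Price 0.0000; hedge Δ=0.0000, bond B=0.0000.
  t=2,j=1: stock 126.9196 → up 180.2258 (V=50.0000), down 104.0741 (V=0.0000). Price 15.6766; hedge Δ=0.6566, bond B=-67.6568.
  t=2,j=2: stock 219.7876 → up 312.0984 (V=50.0000), down 180.2258 (V=50.0000). Price 49.5050; hedge Δ=0.0000, bond B=49.5050.
  t=1,j=0: stock 89.3800 → up 126.9196 (V=15.6766), down 73.2916 (V=0.0000). Price 4.9151; hedge Δ=0.2923, bond B=-21.2125.
  t=1,j=1: stock 154.7800 → up 219.7876 (V=49.5050), down 126.9196 (V=15.6766). Price 26.1276; hedge Δ=0.3643, bond B=-30.2530.
  t=0,j=0: stock 109.0000 → up 154.7800 (V=26.1276), down 89.3800 (V=4.9151). Price 11.5172; hedge Δ=0.3244, bond B=-23.8370.
Check: Δ(0,0)·S0 + B(0,0) = 11.5172 = V0.

(0,0): Delta=0.3244 Bond=-23.8370
(1,0): Delta=0.2923 Bond=-21.2125
(1,1): Delta=0.3643 Bond=-30.2530
(2,0): Delta=0.0000 Bond=0.0000
(2,1): Delta=0.6566 Bond=-67.6568
(2,2): Delta=0.0000 Bond=49.5050
V0=11.5172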